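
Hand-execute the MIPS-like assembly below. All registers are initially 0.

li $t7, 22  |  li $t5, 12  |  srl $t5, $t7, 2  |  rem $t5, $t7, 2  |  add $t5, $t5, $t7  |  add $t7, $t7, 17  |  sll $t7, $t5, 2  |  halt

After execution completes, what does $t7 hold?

$t7=22
$t5=12
$t5=22>>2=5
$t5=22%2=0
$t5=0+22=22
$t7=22+17=39
$t7=22<<2=88
halt.

88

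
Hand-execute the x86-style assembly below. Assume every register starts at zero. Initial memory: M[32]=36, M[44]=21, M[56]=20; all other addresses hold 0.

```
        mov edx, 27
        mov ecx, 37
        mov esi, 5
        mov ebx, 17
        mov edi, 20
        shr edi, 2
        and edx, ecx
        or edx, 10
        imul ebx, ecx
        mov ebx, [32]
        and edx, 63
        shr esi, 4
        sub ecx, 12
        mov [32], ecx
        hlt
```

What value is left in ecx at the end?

25

edx=27
ecx=37
esi=5
ebx=17
edi=20
edi=20>>2=5
edx=27&37=1
edx=1|10=11
ebx=17*37=629
ebx=M[32]=36
edx=11&63=11
esi=5>>4=0
ecx=37-12=25
mov [32], ecx → M[32]=25
halt.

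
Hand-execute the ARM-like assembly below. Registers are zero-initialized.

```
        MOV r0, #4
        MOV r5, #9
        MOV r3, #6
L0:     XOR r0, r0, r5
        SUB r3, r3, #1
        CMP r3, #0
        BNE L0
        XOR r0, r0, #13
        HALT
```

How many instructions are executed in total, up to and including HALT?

MOV r0, #4 → r0=4
MOV r5, #9 → r5=9
MOV r3, #6 → r3=6
XOR r0, r0, r5 → r0=4^9=13
SUB r3, r3, #1 → r3=6-1=5
CMP r3, #0  (cmp 5,0)
BNE L0: taken
XOR r0, r0, r5 → r0=13^9=4
SUB r3, r3, #1 → r3=5-1=4
CMP r3, #0  (cmp 4,0)
BNE L0: taken
XOR r0, r0, r5 → r0=4^9=13
SUB r3, r3, #1 → r3=4-1=3
CMP r3, #0  (cmp 3,0)
BNE L0: taken
XOR r0, r0, r5 → r0=13^9=4
SUB r3, r3, #1 → r3=3-1=2
CMP r3, #0  (cmp 2,0)
BNE L0: taken
XOR r0, r0, r5 → r0=4^9=13
SUB r3, r3, #1 → r3=2-1=1
CMP r3, #0  (cmp 1,0)
BNE L0: taken
XOR r0, r0, r5 → r0=13^9=4
SUB r3, r3, #1 → r3=1-1=0
CMP r3, #0  (cmp 0,0)
BNE L0: not taken
XOR r0, r0, #13 → r0=4^13=9
halt.
Total executed instructions: 29.

29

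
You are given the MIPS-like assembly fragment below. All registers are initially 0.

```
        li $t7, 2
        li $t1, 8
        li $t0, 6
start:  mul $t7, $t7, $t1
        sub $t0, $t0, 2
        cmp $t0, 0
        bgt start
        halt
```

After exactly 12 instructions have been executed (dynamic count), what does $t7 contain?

$t7=2
$t1=8
$t0=6
$t7=2*8=16
$t0=6-2=4
cmp $t0, 0  (cmp 4,0)
bgt start: taken
$t7=16*8=128
$t0=4-2=2
cmp $t0, 0  (cmp 2,0)
bgt start: taken
$t7=128*8=1024
After step 12: $t7 = 1024.

1024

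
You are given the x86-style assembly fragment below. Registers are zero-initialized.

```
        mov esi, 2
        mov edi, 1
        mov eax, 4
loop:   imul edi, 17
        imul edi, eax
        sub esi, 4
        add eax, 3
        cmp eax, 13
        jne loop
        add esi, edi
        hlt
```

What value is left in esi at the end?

esi=2
edi=1
eax=4
edi=1*17=17
edi=17*4=68
esi=2-4=-2
eax=4+3=7
cmp eax, 13  (cmp 7,13)
jne loop: taken
edi=68*17=1156
edi=1156*7=8092
esi=(-2)-4=-6
eax=7+3=10
cmp eax, 13  (cmp 10,13)
jne loop: taken
edi=8092*17=137564
edi=137564*10=1375640
esi=(-6)-4=-10
eax=10+3=13
cmp eax, 13  (cmp 13,13)
jne loop: not taken
esi=(-10)+1375640=1375630
halt.

1375630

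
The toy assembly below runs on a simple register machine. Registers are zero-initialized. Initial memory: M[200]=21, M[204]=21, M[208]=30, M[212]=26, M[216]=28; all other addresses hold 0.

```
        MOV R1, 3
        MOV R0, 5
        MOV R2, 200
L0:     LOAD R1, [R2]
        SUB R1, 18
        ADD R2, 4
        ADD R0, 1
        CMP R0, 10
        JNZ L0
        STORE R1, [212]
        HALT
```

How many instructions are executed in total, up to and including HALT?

35

R1=3
R0=5
R2=200
R1=M[200]=21
R1=21-18=3
R2=200+4=204
R0=5+1=6
CMP R0, 10  (cmp 6,10)
JNZ L0: taken
R1=M[204]=21
R1=21-18=3
R2=204+4=208
R0=6+1=7
CMP R0, 10  (cmp 7,10)
JNZ L0: taken
R1=M[208]=30
R1=30-18=12
R2=208+4=212
R0=7+1=8
CMP R0, 10  (cmp 8,10)
JNZ L0: taken
R1=M[212]=26
R1=26-18=8
R2=212+4=216
R0=8+1=9
CMP R0, 10  (cmp 9,10)
JNZ L0: taken
R1=M[216]=28
R1=28-18=10
R2=216+4=220
R0=9+1=10
CMP R0, 10  (cmp 10,10)
JNZ L0: not taken
STORE R1, [212] → M[212]=10
halt.
Total executed instructions: 35.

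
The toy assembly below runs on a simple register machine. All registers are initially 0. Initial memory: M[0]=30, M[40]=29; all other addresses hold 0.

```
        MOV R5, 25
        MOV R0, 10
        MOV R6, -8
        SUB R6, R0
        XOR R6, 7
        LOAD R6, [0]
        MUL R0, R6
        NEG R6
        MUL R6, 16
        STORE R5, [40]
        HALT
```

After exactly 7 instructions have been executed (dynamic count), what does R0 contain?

300

after MOV R5, 25: R5=25
after MOV R0, 10: R0=10
after MOV R6, -8: R6=-8
after SUB R6, R0: R6=(-8)-10=-18
after XOR R6, 7: R6=(-18)^7=-23
after LOAD R6, [0]: R6=M[0]=30
after MUL R0, R6: R0=10*30=300
After step 7: R0 = 300.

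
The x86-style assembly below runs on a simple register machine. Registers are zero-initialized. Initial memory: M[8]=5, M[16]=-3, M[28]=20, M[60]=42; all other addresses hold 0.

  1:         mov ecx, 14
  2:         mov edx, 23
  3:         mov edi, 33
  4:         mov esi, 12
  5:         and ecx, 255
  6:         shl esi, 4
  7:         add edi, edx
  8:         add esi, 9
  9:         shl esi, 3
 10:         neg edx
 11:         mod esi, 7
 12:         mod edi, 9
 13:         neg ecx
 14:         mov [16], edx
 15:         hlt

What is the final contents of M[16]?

ecx=14
edx=23
edi=33
esi=12
ecx=14&255=14
esi=12<<4=192
edi=33+23=56
esi=192+9=201
esi=201<<3=1608
edx=-(23)=-23
esi=1608%7=5
edi=56%9=2
ecx=-(14)=-14
mov [16], edx → M[16]=-23
halt.

-23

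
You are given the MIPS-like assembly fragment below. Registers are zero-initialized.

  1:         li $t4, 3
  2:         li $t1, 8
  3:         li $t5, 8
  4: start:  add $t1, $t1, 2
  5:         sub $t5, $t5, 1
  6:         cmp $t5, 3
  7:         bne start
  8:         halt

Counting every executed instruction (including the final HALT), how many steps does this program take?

24

li $t4, 3 → $t4=3
li $t1, 8 → $t1=8
li $t5, 8 → $t5=8
add $t1, $t1, 2 → $t1=8+2=10
sub $t5, $t5, 1 → $t5=8-1=7
cmp $t5, 3  (cmp 7,3)
bne start: taken
add $t1, $t1, 2 → $t1=10+2=12
sub $t5, $t5, 1 → $t5=7-1=6
cmp $t5, 3  (cmp 6,3)
bne start: taken
add $t1, $t1, 2 → $t1=12+2=14
sub $t5, $t5, 1 → $t5=6-1=5
cmp $t5, 3  (cmp 5,3)
bne start: taken
add $t1, $t1, 2 → $t1=14+2=16
sub $t5, $t5, 1 → $t5=5-1=4
cmp $t5, 3  (cmp 4,3)
bne start: taken
add $t1, $t1, 2 → $t1=16+2=18
sub $t5, $t5, 1 → $t5=4-1=3
cmp $t5, 3  (cmp 3,3)
bne start: not taken
halt.
Total executed instructions: 24.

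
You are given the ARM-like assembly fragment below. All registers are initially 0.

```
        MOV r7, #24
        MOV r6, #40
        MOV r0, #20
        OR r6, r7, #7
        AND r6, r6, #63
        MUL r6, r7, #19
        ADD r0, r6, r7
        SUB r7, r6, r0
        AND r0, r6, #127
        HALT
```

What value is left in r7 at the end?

-24

after MOV r7, #24: r7=24
after MOV r6, #40: r6=40
after MOV r0, #20: r0=20
after OR r6, r7, #7: r6=24|7=31
after AND r6, r6, #63: r6=31&63=31
after MUL r6, r7, #19: r6=24*19=456
after ADD r0, r6, r7: r0=456+24=480
after SUB r7, r6, r0: r7=456-480=-24
after AND r0, r6, #127: r0=456&127=72
halt.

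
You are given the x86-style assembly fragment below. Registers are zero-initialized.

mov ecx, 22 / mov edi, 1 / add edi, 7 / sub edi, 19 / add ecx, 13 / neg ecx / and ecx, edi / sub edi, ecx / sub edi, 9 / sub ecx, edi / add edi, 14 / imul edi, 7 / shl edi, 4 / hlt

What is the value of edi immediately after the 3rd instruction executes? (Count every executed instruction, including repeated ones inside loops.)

8

after mov ecx, 22: ecx=22
after mov edi, 1: edi=1
after add edi, 7: edi=1+7=8
After step 3: edi = 8.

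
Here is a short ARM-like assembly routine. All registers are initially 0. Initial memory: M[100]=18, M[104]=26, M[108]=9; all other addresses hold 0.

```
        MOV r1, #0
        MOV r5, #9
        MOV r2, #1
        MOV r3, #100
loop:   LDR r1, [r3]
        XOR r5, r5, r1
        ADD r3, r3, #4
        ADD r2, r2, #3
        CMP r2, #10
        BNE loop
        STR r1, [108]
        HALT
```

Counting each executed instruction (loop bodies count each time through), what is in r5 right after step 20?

MOV r1, #0 → r1=0
MOV r5, #9 → r5=9
MOV r2, #1 → r2=1
MOV r3, #100 → r3=100
LDR r1, [r3] → r1=M[100]=18
XOR r5, r5, r1 → r5=9^18=27
ADD r3, r3, #4 → r3=100+4=104
ADD r2, r2, #3 → r2=1+3=4
CMP r2, #10  (cmp 4,10)
BNE loop: taken
LDR r1, [r3] → r1=M[104]=26
XOR r5, r5, r1 → r5=27^26=1
ADD r3, r3, #4 → r3=104+4=108
ADD r2, r2, #3 → r2=4+3=7
CMP r2, #10  (cmp 7,10)
BNE loop: taken
LDR r1, [r3] → r1=M[108]=9
XOR r5, r5, r1 → r5=1^9=8
ADD r3, r3, #4 → r3=108+4=112
ADD r2, r2, #3 → r2=7+3=10
After step 20: r5 = 8.

8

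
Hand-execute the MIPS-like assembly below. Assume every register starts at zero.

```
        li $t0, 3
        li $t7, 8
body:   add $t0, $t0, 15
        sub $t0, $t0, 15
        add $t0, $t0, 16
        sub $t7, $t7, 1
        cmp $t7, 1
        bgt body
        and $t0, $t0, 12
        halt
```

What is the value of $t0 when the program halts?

0

after li $t0, 3: $t0=3
after li $t7, 8: $t7=8
after add $t0, $t0, 15: $t0=3+15=18
after sub $t0, $t0, 15: $t0=18-15=3
after add $t0, $t0, 16: $t0=3+16=19
after sub $t7, $t7, 1: $t7=8-1=7
cmp $t7, 1  (cmp 7,1)
bgt body: taken
after add $t0, $t0, 15: $t0=19+15=34
after sub $t0, $t0, 15: $t0=34-15=19
after add $t0, $t0, 16: $t0=19+16=35
after sub $t7, $t7, 1: $t7=7-1=6
cmp $t7, 1  (cmp 6,1)
bgt body: taken
after add $t0, $t0, 15: $t0=35+15=50
after sub $t0, $t0, 15: $t0=50-15=35
after add $t0, $t0, 16: $t0=35+16=51
after sub $t7, $t7, 1: $t7=6-1=5
cmp $t7, 1  (cmp 5,1)
bgt body: taken
after add $t0, $t0, 15: $t0=51+15=66
after sub $t0, $t0, 15: $t0=66-15=51
after add $t0, $t0, 16: $t0=51+16=67
after sub $t7, $t7, 1: $t7=5-1=4
cmp $t7, 1  (cmp 4,1)
bgt body: taken
after add $t0, $t0, 15: $t0=67+15=82
after sub $t0, $t0, 15: $t0=82-15=67
after add $t0, $t0, 16: $t0=67+16=83
after sub $t7, $t7, 1: $t7=4-1=3
cmp $t7, 1  (cmp 3,1)
bgt body: taken
after add $t0, $t0, 15: $t0=83+15=98
after sub $t0, $t0, 15: $t0=98-15=83
after add $t0, $t0, 16: $t0=83+16=99
after sub $t7, $t7, 1: $t7=3-1=2
cmp $t7, 1  (cmp 2,1)
bgt body: taken
after add $t0, $t0, 15: $t0=99+15=114
after sub $t0, $t0, 15: $t0=114-15=99
after add $t0, $t0, 16: $t0=99+16=115
after sub $t7, $t7, 1: $t7=2-1=1
cmp $t7, 1  (cmp 1,1)
bgt body: not taken
after and $t0, $t0, 12: $t0=115&12=0
halt.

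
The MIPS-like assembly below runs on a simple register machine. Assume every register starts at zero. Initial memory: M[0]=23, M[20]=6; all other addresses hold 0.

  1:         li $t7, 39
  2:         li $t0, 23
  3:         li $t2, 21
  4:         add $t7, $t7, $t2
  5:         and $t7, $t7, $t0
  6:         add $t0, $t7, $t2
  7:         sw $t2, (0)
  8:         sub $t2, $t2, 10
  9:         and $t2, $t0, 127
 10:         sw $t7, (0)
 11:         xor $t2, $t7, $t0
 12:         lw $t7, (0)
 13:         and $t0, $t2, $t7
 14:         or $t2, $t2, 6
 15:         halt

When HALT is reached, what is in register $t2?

$t7=39
$t0=23
$t2=21
$t7=39+21=60
$t7=60&23=20
$t0=20+21=41
sw $t2, (0) → M[0]=21
$t2=21-10=11
$t2=41&127=41
sw $t7, (0) → M[0]=20
$t2=20^41=61
$t7=M[0]=20
$t0=61&20=20
$t2=61|6=63
halt.

63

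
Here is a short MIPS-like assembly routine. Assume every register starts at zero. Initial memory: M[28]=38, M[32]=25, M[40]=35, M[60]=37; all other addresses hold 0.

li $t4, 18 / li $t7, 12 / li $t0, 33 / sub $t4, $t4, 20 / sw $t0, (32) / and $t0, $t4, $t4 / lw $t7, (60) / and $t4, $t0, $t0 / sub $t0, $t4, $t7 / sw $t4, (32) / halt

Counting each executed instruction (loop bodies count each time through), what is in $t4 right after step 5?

after li $t4, 18: $t4=18
after li $t7, 12: $t7=12
after li $t0, 33: $t0=33
after sub $t4, $t4, 20: $t4=18-20=-2
sw $t0, (32) → M[32]=33
After step 5: $t4 = -2.

-2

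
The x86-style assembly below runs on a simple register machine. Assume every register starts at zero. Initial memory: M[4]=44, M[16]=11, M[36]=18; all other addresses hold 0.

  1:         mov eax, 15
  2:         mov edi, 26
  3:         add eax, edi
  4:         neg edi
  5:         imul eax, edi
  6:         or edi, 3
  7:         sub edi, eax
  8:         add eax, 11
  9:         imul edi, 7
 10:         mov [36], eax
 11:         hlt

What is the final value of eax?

-1055

after mov eax, 15: eax=15
after mov edi, 26: edi=26
after add eax, edi: eax=15+26=41
after neg edi: edi=-(26)=-26
after imul eax, edi: eax=41*(-26)=-1066
after or edi, 3: edi=(-26)|3=-25
after sub edi, eax: edi=(-25)-(-1066)=1041
after add eax, 11: eax=(-1066)+11=-1055
after imul edi, 7: edi=1041*7=7287
mov [36], eax → M[36]=-1055
halt.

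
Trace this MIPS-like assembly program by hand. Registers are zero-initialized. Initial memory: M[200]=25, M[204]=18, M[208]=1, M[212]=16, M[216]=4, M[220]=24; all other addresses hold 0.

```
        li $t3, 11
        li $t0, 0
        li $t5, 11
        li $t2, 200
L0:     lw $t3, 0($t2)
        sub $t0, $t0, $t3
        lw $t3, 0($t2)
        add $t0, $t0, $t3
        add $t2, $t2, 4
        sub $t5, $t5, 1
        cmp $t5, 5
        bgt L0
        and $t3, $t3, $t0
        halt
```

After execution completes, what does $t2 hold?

li $t3, 11 → $t3=11
li $t0, 0 → $t0=0
li $t5, 11 → $t5=11
li $t2, 200 → $t2=200
lw $t3, 0($t2) → $t3=M[200]=25
sub $t0, $t0, $t3 → $t0=0-25=-25
lw $t3, 0($t2) → $t3=M[200]=25
add $t0, $t0, $t3 → $t0=(-25)+25=0
add $t2, $t2, 4 → $t2=200+4=204
sub $t5, $t5, 1 → $t5=11-1=10
cmp $t5, 5  (cmp 10,5)
bgt L0: taken
lw $t3, 0($t2) → $t3=M[204]=18
sub $t0, $t0, $t3 → $t0=0-18=-18
lw $t3, 0($t2) → $t3=M[204]=18
add $t0, $t0, $t3 → $t0=(-18)+18=0
add $t2, $t2, 4 → $t2=204+4=208
sub $t5, $t5, 1 → $t5=10-1=9
cmp $t5, 5  (cmp 9,5)
bgt L0: taken
lw $t3, 0($t2) → $t3=M[208]=1
sub $t0, $t0, $t3 → $t0=0-1=-1
lw $t3, 0($t2) → $t3=M[208]=1
add $t0, $t0, $t3 → $t0=(-1)+1=0
add $t2, $t2, 4 → $t2=208+4=212
sub $t5, $t5, 1 → $t5=9-1=8
cmp $t5, 5  (cmp 8,5)
bgt L0: taken
lw $t3, 0($t2) → $t3=M[212]=16
sub $t0, $t0, $t3 → $t0=0-16=-16
lw $t3, 0($t2) → $t3=M[212]=16
add $t0, $t0, $t3 → $t0=(-16)+16=0
add $t2, $t2, 4 → $t2=212+4=216
sub $t5, $t5, 1 → $t5=8-1=7
cmp $t5, 5  (cmp 7,5)
bgt L0: taken
lw $t3, 0($t2) → $t3=M[216]=4
sub $t0, $t0, $t3 → $t0=0-4=-4
lw $t3, 0($t2) → $t3=M[216]=4
add $t0, $t0, $t3 → $t0=(-4)+4=0
add $t2, $t2, 4 → $t2=216+4=220
sub $t5, $t5, 1 → $t5=7-1=6
cmp $t5, 5  (cmp 6,5)
bgt L0: taken
lw $t3, 0($t2) → $t3=M[220]=24
sub $t0, $t0, $t3 → $t0=0-24=-24
lw $t3, 0($t2) → $t3=M[220]=24
add $t0, $t0, $t3 → $t0=(-24)+24=0
add $t2, $t2, 4 → $t2=220+4=224
sub $t5, $t5, 1 → $t5=6-1=5
cmp $t5, 5  (cmp 5,5)
bgt L0: not taken
and $t3, $t3, $t0 → $t3=24&0=0
halt.

224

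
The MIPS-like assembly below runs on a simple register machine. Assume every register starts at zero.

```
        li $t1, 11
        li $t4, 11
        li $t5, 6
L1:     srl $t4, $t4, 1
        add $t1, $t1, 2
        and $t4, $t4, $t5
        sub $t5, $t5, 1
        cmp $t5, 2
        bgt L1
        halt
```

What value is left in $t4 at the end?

0

after li $t1, 11: $t1=11
after li $t4, 11: $t4=11
after li $t5, 6: $t5=6
after srl $t4, $t4, 1: $t4=11>>1=5
after add $t1, $t1, 2: $t1=11+2=13
after and $t4, $t4, $t5: $t4=5&6=4
after sub $t5, $t5, 1: $t5=6-1=5
cmp $t5, 2  (cmp 5,2)
bgt L1: taken
after srl $t4, $t4, 1: $t4=4>>1=2
after add $t1, $t1, 2: $t1=13+2=15
after and $t4, $t4, $t5: $t4=2&5=0
after sub $t5, $t5, 1: $t5=5-1=4
cmp $t5, 2  (cmp 4,2)
bgt L1: taken
after srl $t4, $t4, 1: $t4=0>>1=0
after add $t1, $t1, 2: $t1=15+2=17
after and $t4, $t4, $t5: $t4=0&4=0
after sub $t5, $t5, 1: $t5=4-1=3
cmp $t5, 2  (cmp 3,2)
bgt L1: taken
after srl $t4, $t4, 1: $t4=0>>1=0
after add $t1, $t1, 2: $t1=17+2=19
after and $t4, $t4, $t5: $t4=0&3=0
after sub $t5, $t5, 1: $t5=3-1=2
cmp $t5, 2  (cmp 2,2)
bgt L1: not taken
halt.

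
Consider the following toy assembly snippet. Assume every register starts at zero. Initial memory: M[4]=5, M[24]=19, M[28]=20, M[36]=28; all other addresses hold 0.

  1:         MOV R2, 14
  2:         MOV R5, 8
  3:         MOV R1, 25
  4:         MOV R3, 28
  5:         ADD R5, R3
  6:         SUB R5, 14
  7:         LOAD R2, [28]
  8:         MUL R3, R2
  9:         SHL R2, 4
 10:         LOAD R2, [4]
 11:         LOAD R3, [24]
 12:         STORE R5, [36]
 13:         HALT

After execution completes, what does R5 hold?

R2=14
R5=8
R1=25
R3=28
R5=8+28=36
R5=36-14=22
R2=M[28]=20
R3=28*20=560
R2=20<<4=320
R2=M[4]=5
R3=M[24]=19
STORE R5, [36] → M[36]=22
halt.

22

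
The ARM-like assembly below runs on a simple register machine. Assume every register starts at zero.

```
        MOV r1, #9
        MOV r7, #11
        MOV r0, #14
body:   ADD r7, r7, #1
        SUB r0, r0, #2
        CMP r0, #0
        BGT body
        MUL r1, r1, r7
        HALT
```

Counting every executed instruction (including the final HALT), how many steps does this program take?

33

r1=9
r7=11
r0=14
r7=11+1=12
r0=14-2=12
CMP r0, #0  (cmp 12,0)
BGT body: taken
r7=12+1=13
r0=12-2=10
CMP r0, #0  (cmp 10,0)
BGT body: taken
r7=13+1=14
r0=10-2=8
CMP r0, #0  (cmp 8,0)
BGT body: taken
r7=14+1=15
r0=8-2=6
CMP r0, #0  (cmp 6,0)
BGT body: taken
r7=15+1=16
r0=6-2=4
CMP r0, #0  (cmp 4,0)
BGT body: taken
r7=16+1=17
r0=4-2=2
CMP r0, #0  (cmp 2,0)
BGT body: taken
r7=17+1=18
r0=2-2=0
CMP r0, #0  (cmp 0,0)
BGT body: not taken
r1=9*18=162
halt.
Total executed instructions: 33.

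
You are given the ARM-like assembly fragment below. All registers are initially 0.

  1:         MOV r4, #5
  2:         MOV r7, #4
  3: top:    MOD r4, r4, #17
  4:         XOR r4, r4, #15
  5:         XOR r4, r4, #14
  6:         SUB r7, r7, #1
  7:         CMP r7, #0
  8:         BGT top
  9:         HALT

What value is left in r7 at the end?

after MOV r4, #5: r4=5
after MOV r7, #4: r7=4
after MOD r4, r4, #17: r4=5%17=5
after XOR r4, r4, #15: r4=5^15=10
after XOR r4, r4, #14: r4=10^14=4
after SUB r7, r7, #1: r7=4-1=3
CMP r7, #0  (cmp 3,0)
BGT top: taken
after MOD r4, r4, #17: r4=4%17=4
after XOR r4, r4, #15: r4=4^15=11
after XOR r4, r4, #14: r4=11^14=5
after SUB r7, r7, #1: r7=3-1=2
CMP r7, #0  (cmp 2,0)
BGT top: taken
after MOD r4, r4, #17: r4=5%17=5
after XOR r4, r4, #15: r4=5^15=10
after XOR r4, r4, #14: r4=10^14=4
after SUB r7, r7, #1: r7=2-1=1
CMP r7, #0  (cmp 1,0)
BGT top: taken
after MOD r4, r4, #17: r4=4%17=4
after XOR r4, r4, #15: r4=4^15=11
after XOR r4, r4, #14: r4=11^14=5
after SUB r7, r7, #1: r7=1-1=0
CMP r7, #0  (cmp 0,0)
BGT top: not taken
halt.

0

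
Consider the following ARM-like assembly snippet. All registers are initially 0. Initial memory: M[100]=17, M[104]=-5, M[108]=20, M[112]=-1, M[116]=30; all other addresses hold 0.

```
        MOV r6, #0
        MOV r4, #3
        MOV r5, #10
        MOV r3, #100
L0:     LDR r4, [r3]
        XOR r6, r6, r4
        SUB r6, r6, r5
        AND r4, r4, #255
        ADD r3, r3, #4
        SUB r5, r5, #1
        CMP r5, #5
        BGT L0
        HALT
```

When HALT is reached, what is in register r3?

120

after MOV r6, #0: r6=0
after MOV r4, #3: r4=3
after MOV r5, #10: r5=10
after MOV r3, #100: r3=100
after LDR r4, [r3]: r4=M[100]=17
after XOR r6, r6, r4: r6=0^17=17
after SUB r6, r6, r5: r6=17-10=7
after AND r4, r4, #255: r4=17&255=17
after ADD r3, r3, #4: r3=100+4=104
after SUB r5, r5, #1: r5=10-1=9
CMP r5, #5  (cmp 9,5)
BGT L0: taken
after LDR r4, [r3]: r4=M[104]=-5
after XOR r6, r6, r4: r6=7^(-5)=-4
after SUB r6, r6, r5: r6=(-4)-9=-13
after AND r4, r4, #255: r4=(-5)&255=251
after ADD r3, r3, #4: r3=104+4=108
after SUB r5, r5, #1: r5=9-1=8
CMP r5, #5  (cmp 8,5)
BGT L0: taken
after LDR r4, [r3]: r4=M[108]=20
after XOR r6, r6, r4: r6=(-13)^20=-25
after SUB r6, r6, r5: r6=(-25)-8=-33
after AND r4, r4, #255: r4=20&255=20
after ADD r3, r3, #4: r3=108+4=112
after SUB r5, r5, #1: r5=8-1=7
CMP r5, #5  (cmp 7,5)
BGT L0: taken
after LDR r4, [r3]: r4=M[112]=-1
after XOR r6, r6, r4: r6=(-33)^(-1)=32
after SUB r6, r6, r5: r6=32-7=25
after AND r4, r4, #255: r4=(-1)&255=255
after ADD r3, r3, #4: r3=112+4=116
after SUB r5, r5, #1: r5=7-1=6
CMP r5, #5  (cmp 6,5)
BGT L0: taken
after LDR r4, [r3]: r4=M[116]=30
after XOR r6, r6, r4: r6=25^30=7
after SUB r6, r6, r5: r6=7-6=1
after AND r4, r4, #255: r4=30&255=30
after ADD r3, r3, #4: r3=116+4=120
after SUB r5, r5, #1: r5=6-1=5
CMP r5, #5  (cmp 5,5)
BGT L0: not taken
halt.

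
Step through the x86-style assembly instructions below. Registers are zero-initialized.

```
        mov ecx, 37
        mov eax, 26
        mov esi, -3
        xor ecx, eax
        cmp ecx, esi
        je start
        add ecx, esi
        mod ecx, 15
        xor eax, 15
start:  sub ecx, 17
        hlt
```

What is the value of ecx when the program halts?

mov ecx, 37 → ecx=37
mov eax, 26 → eax=26
mov esi, -3 → esi=-3
xor ecx, eax → ecx=37^26=63
cmp ecx, esi  (cmp 63,-3)
je start: not taken
add ecx, esi → ecx=63+(-3)=60
mod ecx, 15 → ecx=60%15=0
xor eax, 15 → eax=26^15=21
sub ecx, 17 → ecx=0-17=-17
halt.

-17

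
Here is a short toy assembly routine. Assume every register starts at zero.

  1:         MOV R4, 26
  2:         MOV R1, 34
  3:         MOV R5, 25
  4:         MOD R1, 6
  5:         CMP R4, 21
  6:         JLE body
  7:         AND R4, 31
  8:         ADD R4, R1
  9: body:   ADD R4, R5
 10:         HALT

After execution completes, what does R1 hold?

after MOV R4, 26: R4=26
after MOV R1, 34: R1=34
after MOV R5, 25: R5=25
after MOD R1, 6: R1=34%6=4
CMP R4, 21  (cmp 26,21)
JLE body: not taken
after AND R4, 31: R4=26&31=26
after ADD R4, R1: R4=26+4=30
after ADD R4, R5: R4=30+25=55
halt.

4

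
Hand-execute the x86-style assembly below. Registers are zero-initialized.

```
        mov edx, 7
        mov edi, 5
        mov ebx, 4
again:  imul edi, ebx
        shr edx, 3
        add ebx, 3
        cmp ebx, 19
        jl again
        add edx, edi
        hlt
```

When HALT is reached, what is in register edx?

edx=7
edi=5
ebx=4
edi=5*4=20
edx=7>>3=0
ebx=4+3=7
cmp ebx, 19  (cmp 7,19)
jl again: taken
edi=20*7=140
edx=0>>3=0
ebx=7+3=10
cmp ebx, 19  (cmp 10,19)
jl again: taken
edi=140*10=1400
edx=0>>3=0
ebx=10+3=13
cmp ebx, 19  (cmp 13,19)
jl again: taken
edi=1400*13=18200
edx=0>>3=0
ebx=13+3=16
cmp ebx, 19  (cmp 16,19)
jl again: taken
edi=18200*16=291200
edx=0>>3=0
ebx=16+3=19
cmp ebx, 19  (cmp 19,19)
jl again: not taken
edx=0+291200=291200
halt.

291200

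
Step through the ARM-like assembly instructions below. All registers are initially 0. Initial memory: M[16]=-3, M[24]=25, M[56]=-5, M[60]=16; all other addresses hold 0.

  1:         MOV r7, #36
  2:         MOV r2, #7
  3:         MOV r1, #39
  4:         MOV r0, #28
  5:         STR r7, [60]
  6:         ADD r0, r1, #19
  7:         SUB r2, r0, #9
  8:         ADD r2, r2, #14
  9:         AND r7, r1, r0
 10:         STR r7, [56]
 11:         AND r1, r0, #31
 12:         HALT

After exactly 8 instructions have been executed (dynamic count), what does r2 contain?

63

after MOV r7, #36: r7=36
after MOV r2, #7: r2=7
after MOV r1, #39: r1=39
after MOV r0, #28: r0=28
STR r7, [60] → M[60]=36
after ADD r0, r1, #19: r0=39+19=58
after SUB r2, r0, #9: r2=58-9=49
after ADD r2, r2, #14: r2=49+14=63
After step 8: r2 = 63.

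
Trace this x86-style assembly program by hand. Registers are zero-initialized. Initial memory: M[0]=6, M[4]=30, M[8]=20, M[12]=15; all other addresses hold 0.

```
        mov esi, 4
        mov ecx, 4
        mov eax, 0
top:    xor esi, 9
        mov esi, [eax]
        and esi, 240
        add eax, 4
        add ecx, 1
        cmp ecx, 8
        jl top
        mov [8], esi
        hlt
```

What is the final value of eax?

esi=4
ecx=4
eax=0
esi=4^9=13
esi=M[0]=6
esi=6&240=0
eax=0+4=4
ecx=4+1=5
cmp ecx, 8  (cmp 5,8)
jl top: taken
esi=0^9=9
esi=M[4]=30
esi=30&240=16
eax=4+4=8
ecx=5+1=6
cmp ecx, 8  (cmp 6,8)
jl top: taken
esi=16^9=25
esi=M[8]=20
esi=20&240=16
eax=8+4=12
ecx=6+1=7
cmp ecx, 8  (cmp 7,8)
jl top: taken
esi=16^9=25
esi=M[12]=15
esi=15&240=0
eax=12+4=16
ecx=7+1=8
cmp ecx, 8  (cmp 8,8)
jl top: not taken
mov [8], esi → M[8]=0
halt.

16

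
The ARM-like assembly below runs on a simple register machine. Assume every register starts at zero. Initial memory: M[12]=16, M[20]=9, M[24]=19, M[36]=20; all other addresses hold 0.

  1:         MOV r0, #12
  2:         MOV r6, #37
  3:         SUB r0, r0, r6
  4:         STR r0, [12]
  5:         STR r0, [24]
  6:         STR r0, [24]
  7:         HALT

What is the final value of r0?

-25

r0=12
r6=37
r0=12-37=-25
STR r0, [12] → M[12]=-25
STR r0, [24] → M[24]=-25
STR r0, [24] → M[24]=-25
halt.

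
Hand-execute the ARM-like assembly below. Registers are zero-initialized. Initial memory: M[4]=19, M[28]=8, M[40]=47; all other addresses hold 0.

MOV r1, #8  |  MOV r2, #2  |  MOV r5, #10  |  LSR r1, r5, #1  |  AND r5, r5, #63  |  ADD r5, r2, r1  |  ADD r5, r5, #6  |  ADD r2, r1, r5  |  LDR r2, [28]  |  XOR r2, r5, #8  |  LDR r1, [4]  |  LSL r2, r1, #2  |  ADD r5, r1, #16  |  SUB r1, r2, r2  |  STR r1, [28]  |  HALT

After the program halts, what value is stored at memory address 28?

0

r1=8
r2=2
r5=10
r1=10>>1=5
r5=10&63=10
r5=2+5=7
r5=7+6=13
r2=5+13=18
r2=M[28]=8
r2=13^8=5
r1=M[4]=19
r2=19<<2=76
r5=19+16=35
r1=76-76=0
STR r1, [28] → M[28]=0
halt.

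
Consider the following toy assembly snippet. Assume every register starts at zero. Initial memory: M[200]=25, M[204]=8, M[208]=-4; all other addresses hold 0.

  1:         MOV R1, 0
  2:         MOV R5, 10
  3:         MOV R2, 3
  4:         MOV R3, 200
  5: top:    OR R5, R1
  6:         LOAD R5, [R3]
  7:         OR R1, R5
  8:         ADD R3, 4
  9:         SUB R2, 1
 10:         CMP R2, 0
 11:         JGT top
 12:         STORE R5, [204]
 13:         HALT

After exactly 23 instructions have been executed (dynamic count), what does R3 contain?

212

MOV R1, 0 → R1=0
MOV R5, 10 → R5=10
MOV R2, 3 → R2=3
MOV R3, 200 → R3=200
OR R5, R1 → R5=10|0=10
LOAD R5, [R3] → R5=M[200]=25
OR R1, R5 → R1=0|25=25
ADD R3, 4 → R3=200+4=204
SUB R2, 1 → R2=3-1=2
CMP R2, 0  (cmp 2,0)
JGT top: taken
OR R5, R1 → R5=25|25=25
LOAD R5, [R3] → R5=M[204]=8
OR R1, R5 → R1=25|8=25
ADD R3, 4 → R3=204+4=208
SUB R2, 1 → R2=2-1=1
CMP R2, 0  (cmp 1,0)
JGT top: taken
OR R5, R1 → R5=8|25=25
LOAD R5, [R3] → R5=M[208]=-4
OR R1, R5 → R1=25|(-4)=-3
ADD R3, 4 → R3=208+4=212
SUB R2, 1 → R2=1-1=0
After step 23: R3 = 212.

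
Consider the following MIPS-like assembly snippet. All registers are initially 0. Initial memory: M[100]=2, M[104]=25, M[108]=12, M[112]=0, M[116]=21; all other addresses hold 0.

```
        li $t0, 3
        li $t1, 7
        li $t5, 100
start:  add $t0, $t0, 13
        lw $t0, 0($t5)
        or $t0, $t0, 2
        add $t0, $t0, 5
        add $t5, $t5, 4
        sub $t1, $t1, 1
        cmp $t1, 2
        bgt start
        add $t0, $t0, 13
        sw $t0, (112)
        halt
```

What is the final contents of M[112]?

41

after li $t0, 3: $t0=3
after li $t1, 7: $t1=7
after li $t5, 100: $t5=100
after add $t0, $t0, 13: $t0=3+13=16
after lw $t0, 0($t5): $t0=M[100]=2
after or $t0, $t0, 2: $t0=2|2=2
after add $t0, $t0, 5: $t0=2+5=7
after add $t5, $t5, 4: $t5=100+4=104
after sub $t1, $t1, 1: $t1=7-1=6
cmp $t1, 2  (cmp 6,2)
bgt start: taken
after add $t0, $t0, 13: $t0=7+13=20
after lw $t0, 0($t5): $t0=M[104]=25
after or $t0, $t0, 2: $t0=25|2=27
after add $t0, $t0, 5: $t0=27+5=32
after add $t5, $t5, 4: $t5=104+4=108
after sub $t1, $t1, 1: $t1=6-1=5
cmp $t1, 2  (cmp 5,2)
bgt start: taken
after add $t0, $t0, 13: $t0=32+13=45
after lw $t0, 0($t5): $t0=M[108]=12
after or $t0, $t0, 2: $t0=12|2=14
after add $t0, $t0, 5: $t0=14+5=19
after add $t5, $t5, 4: $t5=108+4=112
after sub $t1, $t1, 1: $t1=5-1=4
cmp $t1, 2  (cmp 4,2)
bgt start: taken
after add $t0, $t0, 13: $t0=19+13=32
after lw $t0, 0($t5): $t0=M[112]=0
after or $t0, $t0, 2: $t0=0|2=2
after add $t0, $t0, 5: $t0=2+5=7
after add $t5, $t5, 4: $t5=112+4=116
after sub $t1, $t1, 1: $t1=4-1=3
cmp $t1, 2  (cmp 3,2)
bgt start: taken
after add $t0, $t0, 13: $t0=7+13=20
after lw $t0, 0($t5): $t0=M[116]=21
after or $t0, $t0, 2: $t0=21|2=23
after add $t0, $t0, 5: $t0=23+5=28
after add $t5, $t5, 4: $t5=116+4=120
after sub $t1, $t1, 1: $t1=3-1=2
cmp $t1, 2  (cmp 2,2)
bgt start: not taken
after add $t0, $t0, 13: $t0=28+13=41
sw $t0, (112) → M[112]=41
halt.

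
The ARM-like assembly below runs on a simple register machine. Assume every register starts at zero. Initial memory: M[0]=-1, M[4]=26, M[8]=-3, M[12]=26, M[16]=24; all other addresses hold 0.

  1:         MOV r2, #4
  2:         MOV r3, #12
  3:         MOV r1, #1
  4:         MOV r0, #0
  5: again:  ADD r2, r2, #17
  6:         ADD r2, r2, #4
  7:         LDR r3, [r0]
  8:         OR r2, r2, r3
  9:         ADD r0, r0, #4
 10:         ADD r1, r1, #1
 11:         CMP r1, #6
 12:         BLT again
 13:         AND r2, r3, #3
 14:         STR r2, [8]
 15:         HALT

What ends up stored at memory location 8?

0

r2=4
r3=12
r1=1
r0=0
r2=4+17=21
r2=21+4=25
r3=M[0]=-1
r2=25|(-1)=-1
r0=0+4=4
r1=1+1=2
CMP r1, #6  (cmp 2,6)
BLT again: taken
r2=(-1)+17=16
r2=16+4=20
r3=M[4]=26
r2=20|26=30
r0=4+4=8
r1=2+1=3
CMP r1, #6  (cmp 3,6)
BLT again: taken
r2=30+17=47
r2=47+4=51
r3=M[8]=-3
r2=51|(-3)=-1
r0=8+4=12
r1=3+1=4
CMP r1, #6  (cmp 4,6)
BLT again: taken
r2=(-1)+17=16
r2=16+4=20
r3=M[12]=26
r2=20|26=30
r0=12+4=16
r1=4+1=5
CMP r1, #6  (cmp 5,6)
BLT again: taken
r2=30+17=47
r2=47+4=51
r3=M[16]=24
r2=51|24=59
r0=16+4=20
r1=5+1=6
CMP r1, #6  (cmp 6,6)
BLT again: not taken
r2=24&3=0
STR r2, [8] → M[8]=0
halt.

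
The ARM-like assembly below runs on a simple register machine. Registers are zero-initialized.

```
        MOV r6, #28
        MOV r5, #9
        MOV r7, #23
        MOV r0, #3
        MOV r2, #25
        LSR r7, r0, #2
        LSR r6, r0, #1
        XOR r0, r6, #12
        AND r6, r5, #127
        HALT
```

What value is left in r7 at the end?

0

MOV r6, #28 → r6=28
MOV r5, #9 → r5=9
MOV r7, #23 → r7=23
MOV r0, #3 → r0=3
MOV r2, #25 → r2=25
LSR r7, r0, #2 → r7=3>>2=0
LSR r6, r0, #1 → r6=3>>1=1
XOR r0, r6, #12 → r0=1^12=13
AND r6, r5, #127 → r6=9&127=9
halt.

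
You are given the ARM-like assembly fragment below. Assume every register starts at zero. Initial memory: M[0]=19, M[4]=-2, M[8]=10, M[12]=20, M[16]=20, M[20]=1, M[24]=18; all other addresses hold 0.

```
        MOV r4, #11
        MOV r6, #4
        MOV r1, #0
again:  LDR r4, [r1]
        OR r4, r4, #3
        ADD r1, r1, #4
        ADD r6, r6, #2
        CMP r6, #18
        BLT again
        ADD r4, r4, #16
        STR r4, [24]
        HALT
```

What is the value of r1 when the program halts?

after MOV r4, #11: r4=11
after MOV r6, #4: r6=4
after MOV r1, #0: r1=0
after LDR r4, [r1]: r4=M[0]=19
after OR r4, r4, #3: r4=19|3=19
after ADD r1, r1, #4: r1=0+4=4
after ADD r6, r6, #2: r6=4+2=6
CMP r6, #18  (cmp 6,18)
BLT again: taken
after LDR r4, [r1]: r4=M[4]=-2
after OR r4, r4, #3: r4=(-2)|3=-1
after ADD r1, r1, #4: r1=4+4=8
after ADD r6, r6, #2: r6=6+2=8
CMP r6, #18  (cmp 8,18)
BLT again: taken
after LDR r4, [r1]: r4=M[8]=10
after OR r4, r4, #3: r4=10|3=11
after ADD r1, r1, #4: r1=8+4=12
after ADD r6, r6, #2: r6=8+2=10
CMP r6, #18  (cmp 10,18)
BLT again: taken
after LDR r4, [r1]: r4=M[12]=20
after OR r4, r4, #3: r4=20|3=23
after ADD r1, r1, #4: r1=12+4=16
after ADD r6, r6, #2: r6=10+2=12
CMP r6, #18  (cmp 12,18)
BLT again: taken
after LDR r4, [r1]: r4=M[16]=20
after OR r4, r4, #3: r4=20|3=23
after ADD r1, r1, #4: r1=16+4=20
after ADD r6, r6, #2: r6=12+2=14
CMP r6, #18  (cmp 14,18)
BLT again: taken
after LDR r4, [r1]: r4=M[20]=1
after OR r4, r4, #3: r4=1|3=3
after ADD r1, r1, #4: r1=20+4=24
after ADD r6, r6, #2: r6=14+2=16
CMP r6, #18  (cmp 16,18)
BLT again: taken
after LDR r4, [r1]: r4=M[24]=18
after OR r4, r4, #3: r4=18|3=19
after ADD r1, r1, #4: r1=24+4=28
after ADD r6, r6, #2: r6=16+2=18
CMP r6, #18  (cmp 18,18)
BLT again: not taken
after ADD r4, r4, #16: r4=19+16=35
STR r4, [24] → M[24]=35
halt.

28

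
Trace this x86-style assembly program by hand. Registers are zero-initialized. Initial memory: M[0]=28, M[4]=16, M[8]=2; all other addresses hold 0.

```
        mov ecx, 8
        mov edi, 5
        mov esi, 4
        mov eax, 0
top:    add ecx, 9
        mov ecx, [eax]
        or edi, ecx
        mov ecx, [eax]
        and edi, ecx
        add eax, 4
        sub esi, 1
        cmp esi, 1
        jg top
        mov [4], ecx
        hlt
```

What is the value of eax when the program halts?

mov ecx, 8 → ecx=8
mov edi, 5 → edi=5
mov esi, 4 → esi=4
mov eax, 0 → eax=0
add ecx, 9 → ecx=8+9=17
mov ecx, [eax] → ecx=M[0]=28
or edi, ecx → edi=5|28=29
mov ecx, [eax] → ecx=M[0]=28
and edi, ecx → edi=29&28=28
add eax, 4 → eax=0+4=4
sub esi, 1 → esi=4-1=3
cmp esi, 1  (cmp 3,1)
jg top: taken
add ecx, 9 → ecx=28+9=37
mov ecx, [eax] → ecx=M[4]=16
or edi, ecx → edi=28|16=28
mov ecx, [eax] → ecx=M[4]=16
and edi, ecx → edi=28&16=16
add eax, 4 → eax=4+4=8
sub esi, 1 → esi=3-1=2
cmp esi, 1  (cmp 2,1)
jg top: taken
add ecx, 9 → ecx=16+9=25
mov ecx, [eax] → ecx=M[8]=2
or edi, ecx → edi=16|2=18
mov ecx, [eax] → ecx=M[8]=2
and edi, ecx → edi=18&2=2
add eax, 4 → eax=8+4=12
sub esi, 1 → esi=2-1=1
cmp esi, 1  (cmp 1,1)
jg top: not taken
mov [4], ecx → M[4]=2
halt.

12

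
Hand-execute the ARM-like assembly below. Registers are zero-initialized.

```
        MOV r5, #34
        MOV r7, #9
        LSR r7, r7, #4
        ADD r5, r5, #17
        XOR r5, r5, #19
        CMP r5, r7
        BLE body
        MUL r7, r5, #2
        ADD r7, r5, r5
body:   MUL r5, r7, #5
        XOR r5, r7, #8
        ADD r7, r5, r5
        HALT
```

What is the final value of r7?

144

r5=34
r7=9
r7=9>>4=0
r5=34+17=51
r5=51^19=32
CMP r5, r7  (cmp 32,0)
BLE body: not taken
r7=32*2=64
r7=32+32=64
r5=64*5=320
r5=64^8=72
r7=72+72=144
halt.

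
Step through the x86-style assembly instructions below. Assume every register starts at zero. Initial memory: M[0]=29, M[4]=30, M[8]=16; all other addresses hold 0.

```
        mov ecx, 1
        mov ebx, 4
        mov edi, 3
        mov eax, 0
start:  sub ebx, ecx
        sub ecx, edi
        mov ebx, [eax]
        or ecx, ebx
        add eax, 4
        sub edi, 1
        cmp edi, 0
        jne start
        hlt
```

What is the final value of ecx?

-2

after mov ecx, 1: ecx=1
after mov ebx, 4: ebx=4
after mov edi, 3: edi=3
after mov eax, 0: eax=0
after sub ebx, ecx: ebx=4-1=3
after sub ecx, edi: ecx=1-3=-2
after mov ebx, [eax]: ebx=M[0]=29
after or ecx, ebx: ecx=(-2)|29=-1
after add eax, 4: eax=0+4=4
after sub edi, 1: edi=3-1=2
cmp edi, 0  (cmp 2,0)
jne start: taken
after sub ebx, ecx: ebx=29-(-1)=30
after sub ecx, edi: ecx=(-1)-2=-3
after mov ebx, [eax]: ebx=M[4]=30
after or ecx, ebx: ecx=(-3)|30=-1
after add eax, 4: eax=4+4=8
after sub edi, 1: edi=2-1=1
cmp edi, 0  (cmp 1,0)
jne start: taken
after sub ebx, ecx: ebx=30-(-1)=31
after sub ecx, edi: ecx=(-1)-1=-2
after mov ebx, [eax]: ebx=M[8]=16
after or ecx, ebx: ecx=(-2)|16=-2
after add eax, 4: eax=8+4=12
after sub edi, 1: edi=1-1=0
cmp edi, 0  (cmp 0,0)
jne start: not taken
halt.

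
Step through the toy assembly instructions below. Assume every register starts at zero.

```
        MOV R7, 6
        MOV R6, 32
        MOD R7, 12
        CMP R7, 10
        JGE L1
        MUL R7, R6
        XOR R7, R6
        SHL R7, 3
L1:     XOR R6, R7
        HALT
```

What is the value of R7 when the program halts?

1792

R7=6
R6=32
R7=6%12=6
CMP R7, 10  (cmp 6,10)
JGE L1: not taken
R7=6*32=192
R7=192^32=224
R7=224<<3=1792
R6=32^1792=1824
halt.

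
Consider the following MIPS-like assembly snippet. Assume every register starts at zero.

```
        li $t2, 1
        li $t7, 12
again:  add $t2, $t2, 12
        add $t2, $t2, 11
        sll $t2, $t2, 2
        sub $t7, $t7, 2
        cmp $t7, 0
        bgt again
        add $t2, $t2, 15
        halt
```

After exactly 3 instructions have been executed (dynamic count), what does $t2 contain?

li $t2, 1 → $t2=1
li $t7, 12 → $t7=12
add $t2, $t2, 12 → $t2=1+12=13
After step 3: $t2 = 13.

13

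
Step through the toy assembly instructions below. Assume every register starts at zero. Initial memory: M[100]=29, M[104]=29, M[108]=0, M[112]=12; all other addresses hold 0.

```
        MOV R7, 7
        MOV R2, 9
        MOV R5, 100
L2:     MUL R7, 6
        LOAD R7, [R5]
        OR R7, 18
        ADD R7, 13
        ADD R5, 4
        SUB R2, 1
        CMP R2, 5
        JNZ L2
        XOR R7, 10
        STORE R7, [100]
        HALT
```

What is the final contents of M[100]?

R7=7
R2=9
R5=100
R7=7*6=42
R7=M[100]=29
R7=29|18=31
R7=31+13=44
R5=100+4=104
R2=9-1=8
CMP R2, 5  (cmp 8,5)
JNZ L2: taken
R7=44*6=264
R7=M[104]=29
R7=29|18=31
R7=31+13=44
R5=104+4=108
R2=8-1=7
CMP R2, 5  (cmp 7,5)
JNZ L2: taken
R7=44*6=264
R7=M[108]=0
R7=0|18=18
R7=18+13=31
R5=108+4=112
R2=7-1=6
CMP R2, 5  (cmp 6,5)
JNZ L2: taken
R7=31*6=186
R7=M[112]=12
R7=12|18=30
R7=30+13=43
R5=112+4=116
R2=6-1=5
CMP R2, 5  (cmp 5,5)
JNZ L2: not taken
R7=43^10=33
STORE R7, [100] → M[100]=33
halt.

33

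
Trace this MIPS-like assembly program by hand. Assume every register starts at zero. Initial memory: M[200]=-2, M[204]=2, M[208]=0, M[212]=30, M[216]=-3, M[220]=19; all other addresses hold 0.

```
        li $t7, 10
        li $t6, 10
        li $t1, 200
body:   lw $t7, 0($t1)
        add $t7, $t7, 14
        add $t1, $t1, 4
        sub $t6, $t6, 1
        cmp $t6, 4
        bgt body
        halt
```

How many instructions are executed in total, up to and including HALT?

after li $t7, 10: $t7=10
after li $t6, 10: $t6=10
after li $t1, 200: $t1=200
after lw $t7, 0($t1): $t7=M[200]=-2
after add $t7, $t7, 14: $t7=(-2)+14=12
after add $t1, $t1, 4: $t1=200+4=204
after sub $t6, $t6, 1: $t6=10-1=9
cmp $t6, 4  (cmp 9,4)
bgt body: taken
after lw $t7, 0($t1): $t7=M[204]=2
after add $t7, $t7, 14: $t7=2+14=16
after add $t1, $t1, 4: $t1=204+4=208
after sub $t6, $t6, 1: $t6=9-1=8
cmp $t6, 4  (cmp 8,4)
bgt body: taken
after lw $t7, 0($t1): $t7=M[208]=0
after add $t7, $t7, 14: $t7=0+14=14
after add $t1, $t1, 4: $t1=208+4=212
after sub $t6, $t6, 1: $t6=8-1=7
cmp $t6, 4  (cmp 7,4)
bgt body: taken
after lw $t7, 0($t1): $t7=M[212]=30
after add $t7, $t7, 14: $t7=30+14=44
after add $t1, $t1, 4: $t1=212+4=216
after sub $t6, $t6, 1: $t6=7-1=6
cmp $t6, 4  (cmp 6,4)
bgt body: taken
after lw $t7, 0($t1): $t7=M[216]=-3
after add $t7, $t7, 14: $t7=(-3)+14=11
after add $t1, $t1, 4: $t1=216+4=220
after sub $t6, $t6, 1: $t6=6-1=5
cmp $t6, 4  (cmp 5,4)
bgt body: taken
after lw $t7, 0($t1): $t7=M[220]=19
after add $t7, $t7, 14: $t7=19+14=33
after add $t1, $t1, 4: $t1=220+4=224
after sub $t6, $t6, 1: $t6=5-1=4
cmp $t6, 4  (cmp 4,4)
bgt body: not taken
halt.
Total executed instructions: 40.

40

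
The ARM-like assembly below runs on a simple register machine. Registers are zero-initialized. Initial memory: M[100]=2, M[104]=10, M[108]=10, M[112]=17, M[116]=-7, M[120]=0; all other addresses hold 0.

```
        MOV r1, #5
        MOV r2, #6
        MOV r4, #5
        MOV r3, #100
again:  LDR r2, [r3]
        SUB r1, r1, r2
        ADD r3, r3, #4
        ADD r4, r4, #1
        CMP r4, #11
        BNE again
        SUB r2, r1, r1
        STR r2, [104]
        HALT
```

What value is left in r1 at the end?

after MOV r1, #5: r1=5
after MOV r2, #6: r2=6
after MOV r4, #5: r4=5
after MOV r3, #100: r3=100
after LDR r2, [r3]: r2=M[100]=2
after SUB r1, r1, r2: r1=5-2=3
after ADD r3, r3, #4: r3=100+4=104
after ADD r4, r4, #1: r4=5+1=6
CMP r4, #11  (cmp 6,11)
BNE again: taken
after LDR r2, [r3]: r2=M[104]=10
after SUB r1, r1, r2: r1=3-10=-7
after ADD r3, r3, #4: r3=104+4=108
after ADD r4, r4, #1: r4=6+1=7
CMP r4, #11  (cmp 7,11)
BNE again: taken
after LDR r2, [r3]: r2=M[108]=10
after SUB r1, r1, r2: r1=(-7)-10=-17
after ADD r3, r3, #4: r3=108+4=112
after ADD r4, r4, #1: r4=7+1=8
CMP r4, #11  (cmp 8,11)
BNE again: taken
after LDR r2, [r3]: r2=M[112]=17
after SUB r1, r1, r2: r1=(-17)-17=-34
after ADD r3, r3, #4: r3=112+4=116
after ADD r4, r4, #1: r4=8+1=9
CMP r4, #11  (cmp 9,11)
BNE again: taken
after LDR r2, [r3]: r2=M[116]=-7
after SUB r1, r1, r2: r1=(-34)-(-7)=-27
after ADD r3, r3, #4: r3=116+4=120
after ADD r4, r4, #1: r4=9+1=10
CMP r4, #11  (cmp 10,11)
BNE again: taken
after LDR r2, [r3]: r2=M[120]=0
after SUB r1, r1, r2: r1=(-27)-0=-27
after ADD r3, r3, #4: r3=120+4=124
after ADD r4, r4, #1: r4=10+1=11
CMP r4, #11  (cmp 11,11)
BNE again: not taken
after SUB r2, r1, r1: r2=(-27)-(-27)=0
STR r2, [104] → M[104]=0
halt.

-27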